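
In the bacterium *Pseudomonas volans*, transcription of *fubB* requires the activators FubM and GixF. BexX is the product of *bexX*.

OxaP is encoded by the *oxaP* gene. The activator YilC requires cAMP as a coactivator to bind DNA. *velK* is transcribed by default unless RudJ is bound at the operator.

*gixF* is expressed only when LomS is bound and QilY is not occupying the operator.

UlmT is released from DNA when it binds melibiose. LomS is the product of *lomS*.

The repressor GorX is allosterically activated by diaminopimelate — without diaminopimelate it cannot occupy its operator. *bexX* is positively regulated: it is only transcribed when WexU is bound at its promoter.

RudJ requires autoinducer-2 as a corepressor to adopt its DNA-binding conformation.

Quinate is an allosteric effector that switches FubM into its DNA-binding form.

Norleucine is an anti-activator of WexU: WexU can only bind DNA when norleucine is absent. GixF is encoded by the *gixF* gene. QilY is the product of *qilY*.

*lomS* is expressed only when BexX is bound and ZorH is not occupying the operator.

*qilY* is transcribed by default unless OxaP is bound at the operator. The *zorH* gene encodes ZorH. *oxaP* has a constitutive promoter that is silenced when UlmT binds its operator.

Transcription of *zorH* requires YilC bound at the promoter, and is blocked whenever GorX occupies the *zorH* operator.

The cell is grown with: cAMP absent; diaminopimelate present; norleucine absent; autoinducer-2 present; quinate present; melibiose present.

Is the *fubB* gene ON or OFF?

Quinate is present, so FubM is active.
Melibiose is present, so UlmT is inactive.
With no repressor bound, *oxaP* is transcribed.
So OxaP is produced and active.
With repressor OxaP bound, *qilY* is not transcribed.
So QilY is not produced.
Norleucine is absent, so WexU is active.
No repressor is bound and WexU is active, so *bexX* is transcribed.
So BexX is produced and active.
Diaminopimelate is present, so GorX is active.
cAMP is absent, so YilC is inactive.
With repressor GorX bound, *zorH* is not transcribed.
So ZorH is not produced.
No repressor is bound and BexX is active, so *lomS* is transcribed.
So LomS is produced and active.
No repressor is bound and LomS is active, so *gixF* is transcribed.
So GixF is produced and active.
No repressor is bound and FubM and GixF are active, so *fubB* is transcribed.

ON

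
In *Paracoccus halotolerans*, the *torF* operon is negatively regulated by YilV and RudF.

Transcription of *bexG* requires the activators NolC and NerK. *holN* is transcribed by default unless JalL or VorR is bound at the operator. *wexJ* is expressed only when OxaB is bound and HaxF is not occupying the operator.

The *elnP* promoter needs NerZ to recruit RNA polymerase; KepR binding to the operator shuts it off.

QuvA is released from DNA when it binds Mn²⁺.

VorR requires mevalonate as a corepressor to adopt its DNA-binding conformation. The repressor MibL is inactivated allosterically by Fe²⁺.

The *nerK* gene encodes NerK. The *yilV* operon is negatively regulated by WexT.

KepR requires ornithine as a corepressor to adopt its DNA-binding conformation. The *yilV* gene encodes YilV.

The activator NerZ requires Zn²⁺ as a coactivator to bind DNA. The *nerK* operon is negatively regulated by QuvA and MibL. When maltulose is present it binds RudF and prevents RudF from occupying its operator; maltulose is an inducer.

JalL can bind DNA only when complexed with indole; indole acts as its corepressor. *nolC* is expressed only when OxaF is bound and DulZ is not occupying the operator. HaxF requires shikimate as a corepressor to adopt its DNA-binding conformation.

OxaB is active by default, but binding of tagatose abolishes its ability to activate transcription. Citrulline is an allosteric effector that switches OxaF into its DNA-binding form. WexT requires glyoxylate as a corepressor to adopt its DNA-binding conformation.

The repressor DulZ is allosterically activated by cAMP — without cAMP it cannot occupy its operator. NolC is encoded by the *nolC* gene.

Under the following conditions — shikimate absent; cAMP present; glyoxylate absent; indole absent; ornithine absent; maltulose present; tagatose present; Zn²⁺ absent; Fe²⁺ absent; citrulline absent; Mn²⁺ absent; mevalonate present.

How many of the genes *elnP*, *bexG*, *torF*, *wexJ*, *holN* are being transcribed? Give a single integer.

0

Ornithine is absent, so KepR is inactive.
Zn²⁺ is absent, so NerZ is inactive.
Required activator NerZ is absent, so *elnP* is not transcribed.
→ *elnP* is OFF.
Citrulline is absent, so OxaF is inactive.
cAMP is present, so DulZ is active.
With repressor DulZ bound, *nolC* is not transcribed.
So NolC is not produced.
Mn²⁺ is absent, so QuvA is active.
Fe²⁺ is absent, so MibL is active.
With repressor QuvA bound, *nerK* is not transcribed.
So NerK is not produced.
Required activator NolC is absent, so *bexG* is not transcribed.
→ *bexG* is OFF.
Glyoxylate is absent, so WexT is inactive.
With no repressor bound, *yilV* is transcribed.
So YilV is produced and active.
Maltulose is present, so RudF is inactive.
With repressor YilV bound, *torF* is not transcribed.
→ *torF* is OFF.
Tagatose is present, so OxaB is inactive.
Shikimate is absent, so HaxF is inactive.
Required activator OxaB is absent, so *wexJ* is not transcribed.
→ *wexJ* is OFF.
Indole is absent, so JalL is inactive.
Mevalonate is present, so VorR is active.
With repressor VorR bound, *holN* is not transcribed.
→ *holN* is OFF.
0 of the 5 genes are transcribed.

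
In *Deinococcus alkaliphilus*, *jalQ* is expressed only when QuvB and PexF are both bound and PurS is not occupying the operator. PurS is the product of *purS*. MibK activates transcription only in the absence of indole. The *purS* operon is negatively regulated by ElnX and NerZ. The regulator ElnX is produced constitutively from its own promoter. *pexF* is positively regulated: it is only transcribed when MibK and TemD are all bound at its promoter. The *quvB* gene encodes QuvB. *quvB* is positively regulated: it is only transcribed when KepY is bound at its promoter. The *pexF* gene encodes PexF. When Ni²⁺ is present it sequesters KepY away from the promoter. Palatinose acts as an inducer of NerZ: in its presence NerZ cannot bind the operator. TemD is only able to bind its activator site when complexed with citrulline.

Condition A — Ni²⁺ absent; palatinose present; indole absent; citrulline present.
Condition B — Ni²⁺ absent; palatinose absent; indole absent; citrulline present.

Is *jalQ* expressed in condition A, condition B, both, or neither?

both

Condition A:
Ni²⁺ is absent, so KepY is active.
No repressor is bound and KepY is active, so *quvB* is transcribed.
So QuvB is produced and active.
ElnX is produced constitutively and is active.
Palatinose is present, so NerZ is inactive.
With repressor ElnX bound, *purS* is not transcribed.
So PurS is not produced.
Indole is absent, so MibK is active.
Citrulline is present, so TemD is active.
No repressor is bound and MibK and TemD are active, so *pexF* is transcribed.
So PexF is produced and active.
No repressor is bound and QuvB and PexF are active, so *jalQ* is transcribed.
→ *jalQ* is ON in A.
Condition B:
Ni²⁺ is absent, so KepY is active.
No repressor is bound and KepY is active, so *quvB* is transcribed.
So QuvB is produced and active.
ElnX is produced constitutively and is active.
Palatinose is absent, so NerZ is active.
With repressor ElnX bound, *purS* is not transcribed.
So PurS is not produced.
Indole is absent, so MibK is active.
Citrulline is present, so TemD is active.
No repressor is bound and MibK and TemD are active, so *pexF* is transcribed.
So PexF is produced and active.
No repressor is bound and QuvB and PexF are active, so *jalQ* is transcribed.
→ *jalQ* is ON in B.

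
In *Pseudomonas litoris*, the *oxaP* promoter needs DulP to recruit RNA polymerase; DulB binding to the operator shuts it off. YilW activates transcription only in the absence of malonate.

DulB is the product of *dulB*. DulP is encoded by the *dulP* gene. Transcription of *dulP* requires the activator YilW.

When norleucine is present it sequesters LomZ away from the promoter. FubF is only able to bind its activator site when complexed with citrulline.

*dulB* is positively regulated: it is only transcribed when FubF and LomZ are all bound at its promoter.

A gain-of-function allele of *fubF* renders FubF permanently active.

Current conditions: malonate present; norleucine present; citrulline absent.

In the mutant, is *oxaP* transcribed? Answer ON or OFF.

Malonate is present, so YilW is inactive.
Required activator YilW is absent, so *dulP* is not transcribed.
So DulP is not produced.
FubF is constitutively active in this strain.
Norleucine is present, so LomZ is inactive.
Required activator LomZ is absent, so *dulB* is not transcribed.
So DulB is not produced.
Required activator DulP is absent, so *oxaP* is not transcribed.

OFF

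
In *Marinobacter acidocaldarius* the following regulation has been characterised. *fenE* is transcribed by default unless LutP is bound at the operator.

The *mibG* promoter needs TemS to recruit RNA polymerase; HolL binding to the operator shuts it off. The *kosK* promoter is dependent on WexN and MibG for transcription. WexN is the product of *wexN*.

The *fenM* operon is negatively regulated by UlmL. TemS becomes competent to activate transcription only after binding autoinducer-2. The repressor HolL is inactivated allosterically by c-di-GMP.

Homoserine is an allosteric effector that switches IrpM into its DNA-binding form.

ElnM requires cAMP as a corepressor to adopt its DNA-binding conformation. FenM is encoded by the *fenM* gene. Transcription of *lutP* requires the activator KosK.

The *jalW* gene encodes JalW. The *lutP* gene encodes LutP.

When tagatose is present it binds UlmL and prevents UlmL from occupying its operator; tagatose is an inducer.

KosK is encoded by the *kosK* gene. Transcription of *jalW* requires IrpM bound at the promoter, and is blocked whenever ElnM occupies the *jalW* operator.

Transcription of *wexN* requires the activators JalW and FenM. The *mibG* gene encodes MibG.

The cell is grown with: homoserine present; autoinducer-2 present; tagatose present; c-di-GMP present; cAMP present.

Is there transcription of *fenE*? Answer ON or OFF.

cAMP is present, so ElnM is active.
Homoserine is present, so IrpM is active.
With repressor ElnM bound, *jalW* is not transcribed.
So JalW is not produced.
Tagatose is present, so UlmL is inactive.
With no repressor bound, *fenM* is transcribed.
So FenM is produced and active.
Required activator JalW is absent, so *wexN* is not transcribed.
So WexN is not produced.
Autoinducer-2 is present, so TemS is active.
c-di-GMP is present, so HolL is inactive.
No repressor is bound and TemS is active, so *mibG* is transcribed.
So MibG is produced and active.
Required activator WexN is absent, so *kosK* is not transcribed.
So KosK is not produced.
Required activator KosK is absent, so *lutP* is not transcribed.
So LutP is not produced.
With no repressor bound, *fenE* is transcribed.

ON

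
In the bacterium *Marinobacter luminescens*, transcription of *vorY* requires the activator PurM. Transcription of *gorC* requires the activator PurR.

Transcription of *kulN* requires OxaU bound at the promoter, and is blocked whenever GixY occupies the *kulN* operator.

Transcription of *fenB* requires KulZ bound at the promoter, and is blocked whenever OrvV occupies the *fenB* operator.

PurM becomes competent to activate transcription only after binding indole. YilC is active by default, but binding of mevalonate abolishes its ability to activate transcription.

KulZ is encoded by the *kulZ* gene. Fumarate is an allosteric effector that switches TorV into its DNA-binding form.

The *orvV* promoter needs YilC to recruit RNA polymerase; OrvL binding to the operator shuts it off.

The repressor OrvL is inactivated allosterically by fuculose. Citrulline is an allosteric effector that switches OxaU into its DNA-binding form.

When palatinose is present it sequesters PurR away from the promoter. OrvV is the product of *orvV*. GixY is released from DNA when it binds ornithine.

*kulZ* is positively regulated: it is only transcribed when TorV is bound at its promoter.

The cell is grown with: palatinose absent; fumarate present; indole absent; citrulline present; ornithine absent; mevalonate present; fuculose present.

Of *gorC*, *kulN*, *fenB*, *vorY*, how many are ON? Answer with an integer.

Palatinose is absent, so PurR is active.
No repressor is bound and PurR is active, so *gorC* is transcribed.
→ *gorC* is ON.
Citrulline is present, so OxaU is active.
Ornithine is absent, so GixY is active.
With repressor GixY bound, *kulN* is not transcribed.
→ *kulN* is OFF.
Mevalonate is present, so YilC is inactive.
Fuculose is present, so OrvL is inactive.
Required activator YilC is absent, so *orvV* is not transcribed.
So OrvV is not produced.
Fumarate is present, so TorV is active.
No repressor is bound and TorV is active, so *kulZ* is transcribed.
So KulZ is produced and active.
No repressor is bound and KulZ is active, so *fenB* is transcribed.
→ *fenB* is ON.
Indole is absent, so PurM is inactive.
Required activator PurM is absent, so *vorY* is not transcribed.
→ *vorY* is OFF.
2 of the 4 genes are transcribed.

2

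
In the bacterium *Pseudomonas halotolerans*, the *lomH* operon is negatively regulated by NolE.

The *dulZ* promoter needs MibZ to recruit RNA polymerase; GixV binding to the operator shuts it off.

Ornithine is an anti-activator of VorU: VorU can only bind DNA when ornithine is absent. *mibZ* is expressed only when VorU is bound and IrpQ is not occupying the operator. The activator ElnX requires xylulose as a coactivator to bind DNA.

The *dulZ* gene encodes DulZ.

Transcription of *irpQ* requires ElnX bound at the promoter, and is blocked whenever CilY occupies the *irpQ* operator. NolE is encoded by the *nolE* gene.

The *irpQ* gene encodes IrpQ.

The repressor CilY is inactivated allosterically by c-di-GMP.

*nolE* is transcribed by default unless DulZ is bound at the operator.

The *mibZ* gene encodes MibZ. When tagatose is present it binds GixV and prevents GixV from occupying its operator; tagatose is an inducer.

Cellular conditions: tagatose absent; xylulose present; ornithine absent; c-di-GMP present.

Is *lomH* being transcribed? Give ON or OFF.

OFF

c-di-GMP is present, so CilY is inactive.
Xylulose is present, so ElnX is active.
No repressor is bound and ElnX is active, so *irpQ* is transcribed.
So IrpQ is produced and active.
Ornithine is absent, so VorU is active.
With repressor IrpQ bound, *mibZ* is not transcribed.
So MibZ is not produced.
Tagatose is absent, so GixV is active.
With repressor GixV bound, *dulZ* is not transcribed.
So DulZ is not produced.
With no repressor bound, *nolE* is transcribed.
So NolE is produced and active.
With repressor NolE bound, *lomH* is not transcribed.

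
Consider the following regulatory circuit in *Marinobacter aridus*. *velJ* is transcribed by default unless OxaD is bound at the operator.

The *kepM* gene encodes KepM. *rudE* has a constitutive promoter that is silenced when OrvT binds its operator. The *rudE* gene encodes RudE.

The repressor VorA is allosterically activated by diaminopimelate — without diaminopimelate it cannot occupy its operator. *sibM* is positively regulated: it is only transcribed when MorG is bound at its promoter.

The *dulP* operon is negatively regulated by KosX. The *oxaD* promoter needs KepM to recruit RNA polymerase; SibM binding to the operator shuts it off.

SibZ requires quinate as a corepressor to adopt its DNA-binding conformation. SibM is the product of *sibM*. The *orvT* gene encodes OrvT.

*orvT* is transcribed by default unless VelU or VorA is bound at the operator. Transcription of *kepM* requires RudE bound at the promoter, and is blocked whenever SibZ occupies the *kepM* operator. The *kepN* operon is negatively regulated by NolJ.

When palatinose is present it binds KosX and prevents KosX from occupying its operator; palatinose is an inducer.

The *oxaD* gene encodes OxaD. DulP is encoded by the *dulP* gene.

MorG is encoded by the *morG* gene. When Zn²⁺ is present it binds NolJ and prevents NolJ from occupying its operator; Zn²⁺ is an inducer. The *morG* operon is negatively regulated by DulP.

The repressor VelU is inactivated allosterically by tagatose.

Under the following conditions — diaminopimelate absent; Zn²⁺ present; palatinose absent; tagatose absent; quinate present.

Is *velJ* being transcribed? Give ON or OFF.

Tagatose is absent, so VelU is active.
Diaminopimelate is absent, so VorA is inactive.
With repressor VelU bound, *orvT* is not transcribed.
So OrvT is not produced.
With no repressor bound, *rudE* is transcribed.
So RudE is produced and active.
Quinate is present, so SibZ is active.
With repressor SibZ bound, *kepM* is not transcribed.
So KepM is not produced.
Palatinose is absent, so KosX is active.
With repressor KosX bound, *dulP* is not transcribed.
So DulP is not produced.
With no repressor bound, *morG* is transcribed.
So MorG is produced and active.
No repressor is bound and MorG is active, so *sibM* is transcribed.
So SibM is produced and active.
With repressor SibM bound, *oxaD* is not transcribed.
So OxaD is not produced.
With no repressor bound, *velJ* is transcribed.

ON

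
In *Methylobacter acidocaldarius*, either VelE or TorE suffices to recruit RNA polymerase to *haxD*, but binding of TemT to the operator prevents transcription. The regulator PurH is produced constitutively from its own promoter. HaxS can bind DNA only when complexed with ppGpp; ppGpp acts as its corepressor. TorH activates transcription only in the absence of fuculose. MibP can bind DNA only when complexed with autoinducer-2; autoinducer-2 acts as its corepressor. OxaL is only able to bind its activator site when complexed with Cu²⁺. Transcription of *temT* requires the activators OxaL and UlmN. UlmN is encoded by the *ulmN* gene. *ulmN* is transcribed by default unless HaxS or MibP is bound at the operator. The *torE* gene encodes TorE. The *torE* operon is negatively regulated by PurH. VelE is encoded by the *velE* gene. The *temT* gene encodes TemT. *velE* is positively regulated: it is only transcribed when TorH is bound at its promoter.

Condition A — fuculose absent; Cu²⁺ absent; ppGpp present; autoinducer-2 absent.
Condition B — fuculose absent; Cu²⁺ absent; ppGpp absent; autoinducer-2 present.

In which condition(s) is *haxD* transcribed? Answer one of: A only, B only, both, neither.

both

Condition A:
Fuculose is absent, so TorH is active.
No repressor is bound and TorH is active, so *velE* is transcribed.
So VelE is produced and active.
PurH is produced constitutively and is active.
With repressor PurH bound, *torE* is not transcribed.
So TorE is not produced.
Cu²⁺ is absent, so OxaL is inactive.
ppGpp is present, so HaxS is active.
Autoinducer-2 is absent, so MibP is inactive.
With repressor HaxS bound, *ulmN* is not transcribed.
So UlmN is not produced.
Required activator OxaL is absent, so *temT* is not transcribed.
So TemT is not produced.
Activator VelE is present, so *haxD* is transcribed.
→ *haxD* is ON in A.
Condition B:
Fuculose is absent, so TorH is active.
No repressor is bound and TorH is active, so *velE* is transcribed.
So VelE is produced and active.
PurH is produced constitutively and is active.
With repressor PurH bound, *torE* is not transcribed.
So TorE is not produced.
Cu²⁺ is absent, so OxaL is inactive.
ppGpp is absent, so HaxS is inactive.
Autoinducer-2 is present, so MibP is active.
With repressor MibP bound, *ulmN* is not transcribed.
So UlmN is not produced.
Required activator OxaL is absent, so *temT* is not transcribed.
So TemT is not produced.
Activator VelE is present, so *haxD* is transcribed.
→ *haxD* is ON in B.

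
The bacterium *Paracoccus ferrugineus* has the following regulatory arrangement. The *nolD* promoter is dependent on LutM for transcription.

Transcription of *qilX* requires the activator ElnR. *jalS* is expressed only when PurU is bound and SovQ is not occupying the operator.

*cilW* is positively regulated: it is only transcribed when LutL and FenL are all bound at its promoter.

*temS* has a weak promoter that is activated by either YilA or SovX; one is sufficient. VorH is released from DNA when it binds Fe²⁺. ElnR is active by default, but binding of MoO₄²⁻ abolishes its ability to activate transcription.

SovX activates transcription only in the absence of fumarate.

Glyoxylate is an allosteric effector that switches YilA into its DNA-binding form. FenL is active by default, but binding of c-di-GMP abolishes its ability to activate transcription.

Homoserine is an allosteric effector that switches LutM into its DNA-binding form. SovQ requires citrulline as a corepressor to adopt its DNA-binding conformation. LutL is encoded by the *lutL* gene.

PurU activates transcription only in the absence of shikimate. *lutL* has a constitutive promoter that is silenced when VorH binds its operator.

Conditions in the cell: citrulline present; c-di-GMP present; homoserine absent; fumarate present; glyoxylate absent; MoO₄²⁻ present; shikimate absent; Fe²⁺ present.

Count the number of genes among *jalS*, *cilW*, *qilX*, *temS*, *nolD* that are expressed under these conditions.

Shikimate is absent, so PurU is active.
Citrulline is present, so SovQ is active.
With repressor SovQ bound, *jalS* is not transcribed.
→ *jalS* is OFF.
Fe²⁺ is present, so VorH is inactive.
With no repressor bound, *lutL* is transcribed.
So LutL is produced and active.
c-di-GMP is present, so FenL is inactive.
Required activator FenL is absent, so *cilW* is not transcribed.
→ *cilW* is OFF.
MoO₄²⁻ is present, so ElnR is inactive.
Required activator ElnR is absent, so *qilX* is not transcribed.
→ *qilX* is OFF.
Glyoxylate is absent, so YilA is inactive.
Fumarate is present, so SovX is inactive.
No activator is available at the *temS* promoter, so *temS* is not transcribed.
→ *temS* is OFF.
Homoserine is absent, so LutM is inactive.
Required activator LutM is absent, so *nolD* is not transcribed.
→ *nolD* is OFF.
0 of the 5 genes are transcribed.

0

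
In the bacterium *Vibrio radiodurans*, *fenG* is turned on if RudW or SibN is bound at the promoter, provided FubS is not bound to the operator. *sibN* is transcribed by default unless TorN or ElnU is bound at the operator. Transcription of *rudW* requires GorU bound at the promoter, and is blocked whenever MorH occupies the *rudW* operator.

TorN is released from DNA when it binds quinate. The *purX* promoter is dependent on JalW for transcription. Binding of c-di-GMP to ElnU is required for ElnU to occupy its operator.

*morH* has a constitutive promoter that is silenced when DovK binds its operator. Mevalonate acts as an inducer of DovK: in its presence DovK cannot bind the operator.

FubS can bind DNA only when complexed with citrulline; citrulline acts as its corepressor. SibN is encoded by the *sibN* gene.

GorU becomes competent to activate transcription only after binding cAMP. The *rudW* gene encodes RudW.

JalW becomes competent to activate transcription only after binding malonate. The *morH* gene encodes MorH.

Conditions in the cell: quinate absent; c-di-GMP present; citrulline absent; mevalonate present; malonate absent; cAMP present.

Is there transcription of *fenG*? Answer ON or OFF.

Mevalonate is present, so DovK is inactive.
With no repressor bound, *morH* is transcribed.
So MorH is produced and active.
cAMP is present, so GorU is active.
With repressor MorH bound, *rudW* is not transcribed.
So RudW is not produced.
Citrulline is absent, so FubS is inactive.
Quinate is absent, so TorN is active.
c-di-GMP is present, so ElnU is active.
With repressor TorN bound, *sibN* is not transcribed.
So SibN is not produced.
No activator is available at the *fenG* promoter, so *fenG* is not transcribed.

OFF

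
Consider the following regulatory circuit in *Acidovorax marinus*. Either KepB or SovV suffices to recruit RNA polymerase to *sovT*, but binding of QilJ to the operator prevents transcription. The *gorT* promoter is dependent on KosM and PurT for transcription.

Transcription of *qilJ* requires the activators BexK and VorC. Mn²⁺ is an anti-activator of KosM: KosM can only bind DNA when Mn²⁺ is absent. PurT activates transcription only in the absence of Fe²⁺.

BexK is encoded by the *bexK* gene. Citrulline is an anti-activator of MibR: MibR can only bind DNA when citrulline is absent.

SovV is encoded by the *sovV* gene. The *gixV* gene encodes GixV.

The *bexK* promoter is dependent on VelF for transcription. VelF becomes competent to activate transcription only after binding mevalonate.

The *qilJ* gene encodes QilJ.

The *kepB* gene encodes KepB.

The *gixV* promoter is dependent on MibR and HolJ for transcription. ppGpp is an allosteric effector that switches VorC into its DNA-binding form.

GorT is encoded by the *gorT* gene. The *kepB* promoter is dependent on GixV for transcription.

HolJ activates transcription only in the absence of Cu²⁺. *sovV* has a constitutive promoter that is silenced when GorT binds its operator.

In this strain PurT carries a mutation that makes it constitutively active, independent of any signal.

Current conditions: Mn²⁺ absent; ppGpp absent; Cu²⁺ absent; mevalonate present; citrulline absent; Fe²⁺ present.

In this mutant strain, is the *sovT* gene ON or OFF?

Citrulline is absent, so MibR is active.
Cu²⁺ is absent, so HolJ is active.
No repressor is bound and MibR and HolJ are active, so *gixV* is transcribed.
So GixV is produced and active.
No repressor is bound and GixV is active, so *kepB* is transcribed.
So KepB is produced and active.
Mevalonate is present, so VelF is active.
No repressor is bound and VelF is active, so *bexK* is transcribed.
So BexK is produced and active.
ppGpp is absent, so VorC is inactive.
Required activator VorC is absent, so *qilJ* is not transcribed.
So QilJ is not produced.
Mn²⁺ is absent, so KosM is active.
PurT is constitutively active in this strain.
No repressor is bound and KosM and PurT are active, so *gorT* is transcribed.
So GorT is produced and active.
With repressor GorT bound, *sovV* is not transcribed.
So SovV is not produced.
Activator KepB is present, so *sovT* is transcribed.

ON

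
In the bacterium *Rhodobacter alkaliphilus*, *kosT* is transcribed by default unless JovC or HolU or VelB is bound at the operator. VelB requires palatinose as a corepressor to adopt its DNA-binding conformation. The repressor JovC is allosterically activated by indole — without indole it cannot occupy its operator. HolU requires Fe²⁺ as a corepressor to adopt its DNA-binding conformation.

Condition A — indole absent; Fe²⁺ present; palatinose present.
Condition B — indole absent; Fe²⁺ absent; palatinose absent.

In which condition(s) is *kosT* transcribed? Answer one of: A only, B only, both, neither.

Condition A:
Indole is absent, so JovC is inactive.
Fe²⁺ is present, so HolU is active.
Palatinose is present, so VelB is active.
With repressor HolU bound, *kosT* is not transcribed.
→ *kosT* is OFF in A.
Condition B:
Indole is absent, so JovC is inactive.
Fe²⁺ is absent, so HolU is inactive.
Palatinose is absent, so VelB is inactive.
With no repressor bound, *kosT* is transcribed.
→ *kosT* is ON in B.

B only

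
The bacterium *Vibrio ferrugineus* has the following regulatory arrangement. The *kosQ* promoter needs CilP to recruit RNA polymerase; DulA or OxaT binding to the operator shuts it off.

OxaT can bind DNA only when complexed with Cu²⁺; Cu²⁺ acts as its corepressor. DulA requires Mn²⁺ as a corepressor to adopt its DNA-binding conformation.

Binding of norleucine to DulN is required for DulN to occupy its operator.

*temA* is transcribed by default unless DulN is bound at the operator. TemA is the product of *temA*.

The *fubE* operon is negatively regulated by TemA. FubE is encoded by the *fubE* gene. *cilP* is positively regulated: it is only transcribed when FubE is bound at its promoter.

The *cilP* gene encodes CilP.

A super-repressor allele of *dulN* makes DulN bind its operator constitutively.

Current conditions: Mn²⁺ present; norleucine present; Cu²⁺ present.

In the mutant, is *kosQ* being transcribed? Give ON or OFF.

DulN is constitutively active in this strain.
With repressor DulN bound, *temA* is not transcribed.
So TemA is not produced.
With no repressor bound, *fubE* is transcribed.
So FubE is produced and active.
No repressor is bound and FubE is active, so *cilP* is transcribed.
So CilP is produced and active.
Mn²⁺ is present, so DulA is active.
Cu²⁺ is present, so OxaT is active.
With repressor DulA bound, *kosQ* is not transcribed.

OFF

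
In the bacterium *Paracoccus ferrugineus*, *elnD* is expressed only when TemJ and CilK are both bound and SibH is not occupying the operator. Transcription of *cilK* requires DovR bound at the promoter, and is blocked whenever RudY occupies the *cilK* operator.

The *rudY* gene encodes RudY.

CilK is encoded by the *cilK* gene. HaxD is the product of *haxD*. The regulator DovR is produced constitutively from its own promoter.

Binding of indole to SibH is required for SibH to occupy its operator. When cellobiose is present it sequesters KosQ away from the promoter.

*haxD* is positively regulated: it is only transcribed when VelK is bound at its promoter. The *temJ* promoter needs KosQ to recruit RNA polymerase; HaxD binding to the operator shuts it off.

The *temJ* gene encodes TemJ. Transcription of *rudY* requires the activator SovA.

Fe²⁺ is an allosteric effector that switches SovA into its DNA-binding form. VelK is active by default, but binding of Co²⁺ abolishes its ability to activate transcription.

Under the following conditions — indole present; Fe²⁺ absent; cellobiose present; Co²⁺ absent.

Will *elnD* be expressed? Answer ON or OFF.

OFF

Co²⁺ is absent, so VelK is active.
No repressor is bound and VelK is active, so *haxD* is transcribed.
So HaxD is produced and active.
Cellobiose is present, so KosQ is inactive.
With repressor HaxD bound, *temJ* is not transcribed.
So TemJ is not produced.
DovR is produced constitutively and is active.
Fe²⁺ is absent, so SovA is inactive.
Required activator SovA is absent, so *rudY* is not transcribed.
So RudY is not produced.
No repressor is bound and DovR is active, so *cilK* is transcribed.
So CilK is produced and active.
Indole is present, so SibH is active.
With repressor SibH bound, *elnD* is not transcribed.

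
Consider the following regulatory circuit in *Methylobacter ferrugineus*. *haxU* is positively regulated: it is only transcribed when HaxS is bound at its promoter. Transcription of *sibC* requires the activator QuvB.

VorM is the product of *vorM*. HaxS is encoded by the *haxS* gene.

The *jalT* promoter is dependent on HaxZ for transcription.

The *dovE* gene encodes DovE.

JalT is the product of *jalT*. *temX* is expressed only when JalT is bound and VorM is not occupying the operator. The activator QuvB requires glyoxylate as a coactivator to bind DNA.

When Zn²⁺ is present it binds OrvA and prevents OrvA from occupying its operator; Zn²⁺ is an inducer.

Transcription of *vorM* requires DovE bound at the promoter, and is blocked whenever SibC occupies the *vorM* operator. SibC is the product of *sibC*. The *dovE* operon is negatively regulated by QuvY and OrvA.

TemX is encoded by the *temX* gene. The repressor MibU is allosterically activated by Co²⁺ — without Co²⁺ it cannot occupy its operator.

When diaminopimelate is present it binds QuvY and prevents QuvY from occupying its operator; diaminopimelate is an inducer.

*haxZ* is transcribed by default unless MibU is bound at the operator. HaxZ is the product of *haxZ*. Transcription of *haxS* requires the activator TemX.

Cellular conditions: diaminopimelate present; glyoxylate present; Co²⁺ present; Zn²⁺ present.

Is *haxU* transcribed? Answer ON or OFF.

Co²⁺ is present, so MibU is active.
With repressor MibU bound, *haxZ* is not transcribed.
So HaxZ is not produced.
Required activator HaxZ is absent, so *jalT* is not transcribed.
So JalT is not produced.
Glyoxylate is present, so QuvB is active.
No repressor is bound and QuvB is active, so *sibC* is transcribed.
So SibC is produced and active.
Diaminopimelate is present, so QuvY is inactive.
Zn²⁺ is present, so OrvA is inactive.
With no repressor bound, *dovE* is transcribed.
So DovE is produced and active.
With repressor SibC bound, *vorM* is not transcribed.
So VorM is not produced.
Required activator JalT is absent, so *temX* is not transcribed.
So TemX is not produced.
Required activator TemX is absent, so *haxS* is not transcribed.
So HaxS is not produced.
Required activator HaxS is absent, so *haxU* is not transcribed.

OFF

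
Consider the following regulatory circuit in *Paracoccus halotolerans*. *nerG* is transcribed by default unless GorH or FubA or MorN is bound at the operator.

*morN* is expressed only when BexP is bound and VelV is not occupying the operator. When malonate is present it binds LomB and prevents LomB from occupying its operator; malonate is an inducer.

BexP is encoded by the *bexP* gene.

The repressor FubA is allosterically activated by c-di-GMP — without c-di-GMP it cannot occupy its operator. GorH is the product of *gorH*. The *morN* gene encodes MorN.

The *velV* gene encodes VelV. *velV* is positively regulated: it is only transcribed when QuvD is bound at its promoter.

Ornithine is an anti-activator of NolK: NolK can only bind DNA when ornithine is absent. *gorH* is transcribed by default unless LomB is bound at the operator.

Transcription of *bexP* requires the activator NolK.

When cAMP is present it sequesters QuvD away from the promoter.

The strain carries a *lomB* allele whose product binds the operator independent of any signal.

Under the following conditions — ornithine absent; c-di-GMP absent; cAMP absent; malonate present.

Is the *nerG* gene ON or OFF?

LomB is constitutively active in this strain.
With repressor LomB bound, *gorH* is not transcribed.
So GorH is not produced.
c-di-GMP is absent, so FubA is inactive.
Ornithine is absent, so NolK is active.
No repressor is bound and NolK is active, so *bexP* is transcribed.
So BexP is produced and active.
cAMP is absent, so QuvD is active.
No repressor is bound and QuvD is active, so *velV* is transcribed.
So VelV is produced and active.
With repressor VelV bound, *morN* is not transcribed.
So MorN is not produced.
With no repressor bound, *nerG* is transcribed.

ON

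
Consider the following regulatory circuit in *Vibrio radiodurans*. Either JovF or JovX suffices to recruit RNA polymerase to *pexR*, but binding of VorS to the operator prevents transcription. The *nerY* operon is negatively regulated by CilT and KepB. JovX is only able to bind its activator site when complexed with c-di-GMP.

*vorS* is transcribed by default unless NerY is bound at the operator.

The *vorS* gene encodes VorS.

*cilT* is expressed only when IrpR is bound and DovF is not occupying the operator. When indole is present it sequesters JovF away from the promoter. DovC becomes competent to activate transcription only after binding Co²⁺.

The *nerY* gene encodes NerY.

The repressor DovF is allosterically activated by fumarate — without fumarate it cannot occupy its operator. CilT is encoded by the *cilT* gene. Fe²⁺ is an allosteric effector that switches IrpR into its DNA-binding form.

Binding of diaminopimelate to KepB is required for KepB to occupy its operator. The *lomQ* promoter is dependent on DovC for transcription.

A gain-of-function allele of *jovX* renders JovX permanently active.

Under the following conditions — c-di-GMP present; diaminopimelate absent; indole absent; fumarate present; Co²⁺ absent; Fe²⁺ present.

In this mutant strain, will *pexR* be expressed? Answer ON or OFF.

Indole is absent, so JovF is active.
JovX is constitutively active in this strain.
Fumarate is present, so DovF is active.
Fe²⁺ is present, so IrpR is active.
With repressor DovF bound, *cilT* is not transcribed.
So CilT is not produced.
Diaminopimelate is absent, so KepB is inactive.
With no repressor bound, *nerY* is transcribed.
So NerY is produced and active.
With repressor NerY bound, *vorS* is not transcribed.
So VorS is not produced.
Activator JovF is present, so *pexR* is transcribed.

ON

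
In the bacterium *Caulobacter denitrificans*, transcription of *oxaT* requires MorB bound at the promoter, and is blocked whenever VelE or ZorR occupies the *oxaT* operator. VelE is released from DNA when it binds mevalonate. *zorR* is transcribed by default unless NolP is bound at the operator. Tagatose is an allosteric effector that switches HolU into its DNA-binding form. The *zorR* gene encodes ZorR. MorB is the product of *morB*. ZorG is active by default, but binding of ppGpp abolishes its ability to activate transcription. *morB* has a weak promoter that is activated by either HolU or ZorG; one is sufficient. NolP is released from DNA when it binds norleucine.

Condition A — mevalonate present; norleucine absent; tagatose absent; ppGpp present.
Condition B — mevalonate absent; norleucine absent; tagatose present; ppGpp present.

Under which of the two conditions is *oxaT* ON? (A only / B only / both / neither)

Condition A:
Mevalonate is present, so VelE is inactive.
Norleucine is absent, so NolP is active.
With repressor NolP bound, *zorR* is not transcribed.
So ZorR is not produced.
Tagatose is absent, so HolU is inactive.
ppGpp is present, so ZorG is inactive.
No activator is available at the *morB* promoter, so *morB* is not transcribed.
So MorB is not produced.
Required activator MorB is absent, so *oxaT* is not transcribed.
→ *oxaT* is OFF in A.
Condition B:
Mevalonate is absent, so VelE is active.
Norleucine is absent, so NolP is active.
With repressor NolP bound, *zorR* is not transcribed.
So ZorR is not produced.
Tagatose is present, so HolU is active.
ppGpp is present, so ZorG is inactive.
Activator HolU is present, so *morB* is transcribed.
So MorB is produced and active.
With repressor VelE bound, *oxaT* is not transcribed.
→ *oxaT* is OFF in B.

neither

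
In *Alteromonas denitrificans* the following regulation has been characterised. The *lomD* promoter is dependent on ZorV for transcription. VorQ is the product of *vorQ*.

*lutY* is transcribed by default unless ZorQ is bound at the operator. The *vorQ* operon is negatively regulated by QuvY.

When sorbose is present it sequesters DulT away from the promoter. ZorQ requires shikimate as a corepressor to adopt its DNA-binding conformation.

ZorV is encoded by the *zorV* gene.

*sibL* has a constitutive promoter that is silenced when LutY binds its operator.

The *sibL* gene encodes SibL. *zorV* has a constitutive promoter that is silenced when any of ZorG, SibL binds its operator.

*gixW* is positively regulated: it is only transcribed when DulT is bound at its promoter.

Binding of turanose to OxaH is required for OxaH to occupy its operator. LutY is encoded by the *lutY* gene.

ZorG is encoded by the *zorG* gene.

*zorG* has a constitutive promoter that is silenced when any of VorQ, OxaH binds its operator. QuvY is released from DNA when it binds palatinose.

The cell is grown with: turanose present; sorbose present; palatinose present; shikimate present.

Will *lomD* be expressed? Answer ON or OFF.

Palatinose is present, so QuvY is inactive.
With no repressor bound, *vorQ* is transcribed.
So VorQ is produced and active.
Turanose is present, so OxaH is active.
With repressor VorQ bound, *zorG* is not transcribed.
So ZorG is not produced.
Shikimate is present, so ZorQ is active.
With repressor ZorQ bound, *lutY* is not transcribed.
So LutY is not produced.
With no repressor bound, *sibL* is transcribed.
So SibL is produced and active.
With repressor SibL bound, *zorV* is not transcribed.
So ZorV is not produced.
Required activator ZorV is absent, so *lomD* is not transcribed.

OFF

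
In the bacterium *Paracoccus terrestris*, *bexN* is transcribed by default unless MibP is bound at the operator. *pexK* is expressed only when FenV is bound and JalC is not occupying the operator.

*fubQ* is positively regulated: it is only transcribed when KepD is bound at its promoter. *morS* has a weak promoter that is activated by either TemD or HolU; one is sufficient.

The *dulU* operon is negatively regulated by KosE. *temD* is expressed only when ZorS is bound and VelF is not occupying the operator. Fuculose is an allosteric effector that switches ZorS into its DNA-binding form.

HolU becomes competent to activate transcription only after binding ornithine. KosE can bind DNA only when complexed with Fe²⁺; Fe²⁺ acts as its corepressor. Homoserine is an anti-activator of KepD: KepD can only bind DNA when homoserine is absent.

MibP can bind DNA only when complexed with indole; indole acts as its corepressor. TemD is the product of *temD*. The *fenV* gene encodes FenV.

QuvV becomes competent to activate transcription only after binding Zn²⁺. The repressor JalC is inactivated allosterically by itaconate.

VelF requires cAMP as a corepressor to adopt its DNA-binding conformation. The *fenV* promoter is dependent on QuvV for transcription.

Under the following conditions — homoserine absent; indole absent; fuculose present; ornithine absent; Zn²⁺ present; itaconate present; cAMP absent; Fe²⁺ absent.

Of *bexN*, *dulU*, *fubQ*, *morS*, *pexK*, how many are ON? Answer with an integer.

5

Indole is absent, so MibP is inactive.
With no repressor bound, *bexN* is transcribed.
→ *bexN* is ON.
Fe²⁺ is absent, so KosE is inactive.
With no repressor bound, *dulU* is transcribed.
→ *dulU* is ON.
Homoserine is absent, so KepD is active.
No repressor is bound and KepD is active, so *fubQ* is transcribed.
→ *fubQ* is ON.
Fuculose is present, so ZorS is active.
cAMP is absent, so VelF is inactive.
No repressor is bound and ZorS is active, so *temD* is transcribed.
So TemD is produced and active.
Ornithine is absent, so HolU is inactive.
Activator TemD is present, so *morS* is transcribed.
→ *morS* is ON.
Zn²⁺ is present, so QuvV is active.
No repressor is bound and QuvV is active, so *fenV* is transcribed.
So FenV is produced and active.
Itaconate is present, so JalC is inactive.
No repressor is bound and FenV is active, so *pexK* is transcribed.
→ *pexK* is ON.
5 of the 5 genes are transcribed.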